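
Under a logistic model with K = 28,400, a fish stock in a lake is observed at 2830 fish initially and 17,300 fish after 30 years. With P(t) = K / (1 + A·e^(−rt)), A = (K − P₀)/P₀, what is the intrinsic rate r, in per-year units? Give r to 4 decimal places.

A = (28400 − 2830)/2830 = 9.03534
17300 = 28400/(1 + 9.03534·e^(−r·30)) → e^(−30r) = (1.64162 − 1)/9.03534 = 0.071012
r = −ln(0.071012)/30 = 2.6449/30

r ≈ 0.0882 per year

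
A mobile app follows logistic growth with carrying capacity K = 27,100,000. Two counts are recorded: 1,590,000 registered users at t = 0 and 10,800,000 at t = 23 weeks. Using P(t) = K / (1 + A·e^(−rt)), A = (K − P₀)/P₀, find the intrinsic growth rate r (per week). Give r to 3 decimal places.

r ≈ 0.103 per week

A = (27100000 − 1590000)/1590000 = 16.04403
10800000 = 27100000/(1 + 16.04403·e^(−r·23)) → e^(−23r) = (2.50926 − 1)/16.04403 = 0.09407
r = −ln(0.09407)/23 = 2.36372/23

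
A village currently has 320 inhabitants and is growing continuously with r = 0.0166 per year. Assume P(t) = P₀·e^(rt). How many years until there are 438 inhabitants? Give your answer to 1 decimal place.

438 = 320 · e^(0.0166·t)
t = ln(438/320) / 0.0166 = ln(1.36875) / 0.0166 = 0.3139 / 0.0166

t ≈ 18.9 years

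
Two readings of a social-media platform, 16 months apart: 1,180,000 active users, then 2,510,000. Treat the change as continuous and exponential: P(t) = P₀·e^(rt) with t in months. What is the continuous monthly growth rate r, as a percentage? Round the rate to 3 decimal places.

r ≈ 4.717% per month

2510000 = 1180000 · e^(r·16)
e^(16r) = 2510000/1180000 = 2.12712
r = ln(2.12712) / 16 = 0.75477 / 16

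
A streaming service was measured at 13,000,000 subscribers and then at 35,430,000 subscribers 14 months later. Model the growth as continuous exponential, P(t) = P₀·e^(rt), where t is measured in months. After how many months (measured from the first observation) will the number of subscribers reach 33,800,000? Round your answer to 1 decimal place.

t ≈ 13.3 months

r = ln(35430000/13000000) / 14 ≈ 0.071615 per month
t = ln(33800000/13000000) / r = 0.95551 / 0.071615 ≈ 13.342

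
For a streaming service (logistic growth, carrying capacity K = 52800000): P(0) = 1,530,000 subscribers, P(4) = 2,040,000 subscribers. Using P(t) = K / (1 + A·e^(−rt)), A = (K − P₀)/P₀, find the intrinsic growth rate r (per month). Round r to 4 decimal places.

r ≈ 0.0744 per month

A = (52800000 − 1530000)/1530000 = 33.5098
2040000 = 52800000/(1 + 33.5098·e^(−r·4)) → e^(−4r) = (25.88235 − 1)/33.5098 = 0.742539
r = −ln(0.742539)/4 = 0.29768/4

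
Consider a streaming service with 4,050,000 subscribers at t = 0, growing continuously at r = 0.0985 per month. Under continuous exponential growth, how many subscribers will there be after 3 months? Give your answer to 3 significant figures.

P(3) = 4050000 · e^(0.0985·3) = 4050000 · e^(0.2955)
= 4050000 · 1.3438 ≈ 5442382.26

≈ 5,440,000 subscribers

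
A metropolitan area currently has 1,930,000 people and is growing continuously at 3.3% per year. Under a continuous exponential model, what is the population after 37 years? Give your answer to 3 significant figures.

P(37) = 1930000 · e^(0.033·37) = 1930000 · e^(1.221)
= 1930000 · 3.39058 ≈ 6543812.87

≈ 6,540,000 people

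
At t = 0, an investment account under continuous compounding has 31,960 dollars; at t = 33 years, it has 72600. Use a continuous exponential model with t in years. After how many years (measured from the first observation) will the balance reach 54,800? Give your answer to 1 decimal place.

t ≈ 21.7 years

r = ln(72600/31960) / 33 ≈ 0.024863 per year
t = ln(54800/31960) / r = 0.53921 / 0.024863 ≈ 21.687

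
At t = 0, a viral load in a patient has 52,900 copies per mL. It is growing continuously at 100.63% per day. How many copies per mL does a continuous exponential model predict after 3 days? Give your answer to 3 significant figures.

≈ 1,080,000 copies per mL

P(3) = 52900 · e^(1.0063·3) = 52900 · e^(3.0189)
= 52900 · 20.46876 ≈ 1082797.6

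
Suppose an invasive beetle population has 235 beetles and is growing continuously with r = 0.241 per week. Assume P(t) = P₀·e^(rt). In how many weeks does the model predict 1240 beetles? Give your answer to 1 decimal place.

1240 = 235 · e^(0.241·t)
t = ln(1240/235) / 0.241 = ln(5.2766) / 0.241 = 1.66328 / 0.241

t ≈ 6.9 weeks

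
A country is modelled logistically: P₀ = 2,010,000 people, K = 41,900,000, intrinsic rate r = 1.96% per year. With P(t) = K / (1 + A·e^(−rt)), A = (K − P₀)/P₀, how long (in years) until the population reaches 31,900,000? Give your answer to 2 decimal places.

t ≈ 211.63 years

A = (41900000 − 2010000)/2010000 = 19.84577
31900000 = 41900000/(1 + 19.84577·e^(−0.0196t)) → 1 + 19.84577·e^(−0.0196t) = 1.31348
e^(−0.0196t) = 0.015796 → t = ln(63.30801)/0.0196 = 4.14801/0.0196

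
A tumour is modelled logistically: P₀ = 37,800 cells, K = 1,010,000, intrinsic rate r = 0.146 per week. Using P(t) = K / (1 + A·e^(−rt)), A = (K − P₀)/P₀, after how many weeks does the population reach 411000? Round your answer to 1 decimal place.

A = (1010000 − 37800)/37800 = 25.71958
411000 = 1010000/(1 + 25.71958·e^(−0.146t)) → 1 + 25.71958·e^(−0.146t) = 2.45742
e^(−0.146t) = 0.056666 → t = ln(17.64732)/0.146 = 2.87058/0.146

t ≈ 19.7 weeks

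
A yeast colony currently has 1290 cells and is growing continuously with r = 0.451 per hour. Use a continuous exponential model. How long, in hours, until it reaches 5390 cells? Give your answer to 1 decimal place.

t ≈ 3.2 hours

5390 = 1290 · e^(0.451·t)
t = ln(5390/1290) / 0.451 = ln(4.17829) / 0.451 = 1.4299 / 0.451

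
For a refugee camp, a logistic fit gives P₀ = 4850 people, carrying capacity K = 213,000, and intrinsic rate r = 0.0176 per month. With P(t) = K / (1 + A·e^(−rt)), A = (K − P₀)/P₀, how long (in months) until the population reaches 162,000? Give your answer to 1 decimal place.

A = (213000 − 4850)/4850 = 42.91753
162000 = 213000/(1 + 42.91753·e^(−0.0176t)) → 1 + 42.91753·e^(−0.0176t) = 1.31481
e^(−0.0176t) = 0.007335 → t = ln(136.32626)/0.0176 = 4.91505/0.0176

t ≈ 279.3 months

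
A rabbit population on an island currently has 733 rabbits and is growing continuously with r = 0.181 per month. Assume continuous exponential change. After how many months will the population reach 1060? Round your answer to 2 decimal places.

1060 = 733 · e^(0.181·t)
t = ln(1060/733) / 0.181 = ln(1.44611) / 0.181 = 0.36888 / 0.181

t ≈ 2.04 months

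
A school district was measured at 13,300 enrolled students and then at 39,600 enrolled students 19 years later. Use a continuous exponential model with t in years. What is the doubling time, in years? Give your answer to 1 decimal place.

doubling time ≈ 12.1 years

r = ln(39600/13300) / 19 = ln(2.97744) / 19 ≈ 0.057424 per year
doubling time = ln 2 / |r| = 0.69315 / 0.057424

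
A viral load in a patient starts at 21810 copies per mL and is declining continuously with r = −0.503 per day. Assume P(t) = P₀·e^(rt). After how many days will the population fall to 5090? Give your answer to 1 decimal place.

t ≈ 2.9 days

5090 = 21810 · e^(-0.503·t)
t = ln(5090/21810) / -0.503 = ln(0.23338) / -0.503 = -1.45509 / -0.503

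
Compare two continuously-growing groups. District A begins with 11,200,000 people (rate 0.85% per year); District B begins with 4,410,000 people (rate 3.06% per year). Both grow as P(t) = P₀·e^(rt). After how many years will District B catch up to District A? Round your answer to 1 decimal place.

t ≈ 42.2 years

11200000·e^(0.0085t) = 4410000·e^(0.0306t)
11200000/4410000 = e^((0.0306 − 0.0085)t) → ln(2.53968) = 0.0221·t
t = 0.93204 / 0.0221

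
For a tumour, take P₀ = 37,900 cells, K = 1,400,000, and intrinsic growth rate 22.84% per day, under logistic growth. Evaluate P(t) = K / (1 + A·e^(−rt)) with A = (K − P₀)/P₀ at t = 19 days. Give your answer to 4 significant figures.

≈ 953,200 cells

A = (1400000 − 37900)/37900 = 35.93931
P(19) = 1400000 / (1 + 35.93931·e^(−0.2284·19)) = 1400000 / (1 + 35.93931·0.013042)
= 1400000 / 1.46871 ≈ 953216.59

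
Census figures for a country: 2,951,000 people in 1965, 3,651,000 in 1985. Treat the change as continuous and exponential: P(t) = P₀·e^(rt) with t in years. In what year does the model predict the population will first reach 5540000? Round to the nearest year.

r = ln(3651000/2951000) / 20 = 0.21286/20 ≈ 0.010643 per year
t = ln(5540000/2951000) / r = 0.62985/0.010643 ≈ 59.18 years after 1965

year 2024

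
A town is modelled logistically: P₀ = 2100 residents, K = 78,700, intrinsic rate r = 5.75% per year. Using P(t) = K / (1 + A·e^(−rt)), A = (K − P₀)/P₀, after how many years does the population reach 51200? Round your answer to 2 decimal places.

A = (78700 − 2100)/2100 = 36.47619
51200 = 78700/(1 + 36.47619·e^(−0.0575t)) → 1 + 36.47619·e^(−0.0575t) = 1.53711
e^(−0.0575t) = 0.014725 → t = ln(67.91203)/0.0575 = 4.21821/0.0575

t ≈ 73.36 years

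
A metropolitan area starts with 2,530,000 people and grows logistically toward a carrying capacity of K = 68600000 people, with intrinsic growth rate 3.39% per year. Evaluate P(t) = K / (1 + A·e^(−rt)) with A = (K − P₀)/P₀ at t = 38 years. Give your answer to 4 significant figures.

≈ 8,364,000 people

A = (68600000 − 2530000)/2530000 = 26.11462
P(38) = 68600000 / (1 + 26.11462·e^(−0.0339·38)) = 68600000 / (1 + 26.11462·0.275767)
= 68600000 / 8.20154 ≈ 8364278.46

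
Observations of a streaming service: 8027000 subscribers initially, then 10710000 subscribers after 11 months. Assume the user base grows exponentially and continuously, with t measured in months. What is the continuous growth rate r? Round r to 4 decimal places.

10710000 = 8027000 · e^(r·11)
e^(11r) = 10710000/8027000 = 1.33425
r = ln(1.33425) / 11 = 0.28837 / 11

r ≈ 0.0262 per month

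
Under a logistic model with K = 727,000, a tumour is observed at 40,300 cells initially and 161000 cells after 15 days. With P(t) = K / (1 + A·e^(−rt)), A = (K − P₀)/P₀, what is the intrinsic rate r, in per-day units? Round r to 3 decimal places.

A = (727000 − 40300)/40300 = 17.0397
161000 = 727000/(1 + 17.0397·e^(−r·15)) → e^(−15r) = (4.51553 − 1)/17.0397 = 0.206314
r = −ln(0.206314)/15 = 1.57836/15

r ≈ 0.105 per day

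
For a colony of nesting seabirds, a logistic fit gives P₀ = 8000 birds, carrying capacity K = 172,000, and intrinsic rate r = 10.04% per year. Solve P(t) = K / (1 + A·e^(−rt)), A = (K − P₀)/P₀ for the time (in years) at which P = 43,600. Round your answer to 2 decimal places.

t ≈ 19.33 years

A = (172000 − 8000)/8000 = 20.5
43600 = 172000/(1 + 20.5·e^(−0.1004t)) → 1 + 20.5·e^(−0.1004t) = 3.94495
e^(−0.1004t) = 0.143656 → t = ln(6.96106)/0.1004 = 1.94033/0.1004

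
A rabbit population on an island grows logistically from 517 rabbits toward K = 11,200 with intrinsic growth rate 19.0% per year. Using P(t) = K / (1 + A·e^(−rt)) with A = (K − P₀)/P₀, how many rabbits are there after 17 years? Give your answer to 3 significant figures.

A = (11200 − 517)/517 = 20.66344
P(17) = 11200 / (1 + 20.66344·e^(−0.19·17)) = 11200 / (1 + 20.66344·0.039557)
= 11200 / 1.81739 ≈ 6162.67

≈ 6,160 rabbits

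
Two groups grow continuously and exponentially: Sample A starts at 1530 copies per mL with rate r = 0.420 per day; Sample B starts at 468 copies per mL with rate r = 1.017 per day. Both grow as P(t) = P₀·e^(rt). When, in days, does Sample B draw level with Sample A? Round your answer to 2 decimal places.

1530·e^(0.42t) = 468·e^(1.017t)
1530/468 = e^((1.017 − 0.42)t) → ln(3.26923) = 0.597·t
t = 1.18455 / 0.597

t ≈ 1.98 days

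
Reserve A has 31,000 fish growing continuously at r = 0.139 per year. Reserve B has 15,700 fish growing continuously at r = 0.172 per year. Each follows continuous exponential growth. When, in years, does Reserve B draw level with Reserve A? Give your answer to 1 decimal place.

31000·e^(0.139t) = 15700·e^(0.172t)
31000/15700 = e^((0.172 − 0.139)t) → ln(1.97452) = 0.033·t
t = 0.68033 / 0.033

t ≈ 20.6 years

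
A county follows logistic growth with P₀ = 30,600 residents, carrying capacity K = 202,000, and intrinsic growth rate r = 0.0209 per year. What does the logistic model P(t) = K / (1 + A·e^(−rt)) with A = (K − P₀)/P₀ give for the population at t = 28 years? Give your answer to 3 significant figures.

≈ 49,000 residents

A = (202000 − 30600)/30600 = 5.60131
P(28) = 202000 / (1 + 5.60131·e^(−0.0209·28)) = 202000 / (1 + 5.60131·0.556994)
= 202000 / 4.1199 ≈ 49030.35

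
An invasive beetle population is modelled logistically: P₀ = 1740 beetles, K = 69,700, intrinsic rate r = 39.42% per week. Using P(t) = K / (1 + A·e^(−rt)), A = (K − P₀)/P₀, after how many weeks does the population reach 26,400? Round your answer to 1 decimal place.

A = (69700 − 1740)/1740 = 39.05747
26400 = 69700/(1 + 39.05747·e^(−0.3942t)) → 1 + 39.05747·e^(−0.3942t) = 2.64015
e^(−0.3942t) = 0.041993 → t = ln(23.81333)/0.3942 = 3.17025/0.3942

t ≈ 8.0 weeks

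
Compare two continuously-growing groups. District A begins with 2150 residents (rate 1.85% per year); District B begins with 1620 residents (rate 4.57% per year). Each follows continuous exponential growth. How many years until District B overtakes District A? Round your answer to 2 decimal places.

2150·e^(0.0185t) = 1620·e^(0.0457t)
2150/1620 = e^((0.0457 − 0.0185)t) → ln(1.32716) = 0.0272·t
t = 0.28304 / 0.0272

t ≈ 10.41 years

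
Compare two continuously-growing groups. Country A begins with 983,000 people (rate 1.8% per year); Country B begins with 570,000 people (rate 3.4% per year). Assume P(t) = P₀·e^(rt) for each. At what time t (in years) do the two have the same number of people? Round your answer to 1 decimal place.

983000·e^(0.018t) = 570000·e^(0.034t)
983000/570000 = e^((0.034 − 0.018)t) → ln(1.72456) = 0.016·t
t = 0.54497 / 0.016

t ≈ 34.1 years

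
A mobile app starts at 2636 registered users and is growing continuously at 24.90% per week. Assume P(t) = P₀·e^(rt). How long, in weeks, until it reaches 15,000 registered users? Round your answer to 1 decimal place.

15000 = 2636 · e^(0.249·t)
t = ln(15000/2636) / 0.249 = ln(5.69044) / 0.249 = 1.73879 / 0.249

t ≈ 7.0 weeks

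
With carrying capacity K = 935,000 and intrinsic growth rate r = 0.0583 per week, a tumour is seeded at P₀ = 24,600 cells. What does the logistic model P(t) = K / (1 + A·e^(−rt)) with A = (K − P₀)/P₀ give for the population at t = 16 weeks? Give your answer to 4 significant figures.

≈ 60,090 cells

A = (935000 − 24600)/24600 = 37.00813
P(16) = 935000 / (1 + 37.00813·e^(−0.0583·16)) = 935000 / (1 + 37.00813·0.393451)
= 935000 / 15.56087 ≈ 60086.62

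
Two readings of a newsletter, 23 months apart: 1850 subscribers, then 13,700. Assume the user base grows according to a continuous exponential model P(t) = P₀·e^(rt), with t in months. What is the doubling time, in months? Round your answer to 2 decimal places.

r = ln(13700/1850) / 23 = ln(7.40541) / 23 ≈ 0.087053 per month
doubling time = ln 2 / |r| = 0.69315 / 0.087053

doubling time ≈ 7.96 months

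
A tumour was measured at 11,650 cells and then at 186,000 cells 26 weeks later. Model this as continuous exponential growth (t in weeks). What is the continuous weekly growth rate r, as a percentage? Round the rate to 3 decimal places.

186000 = 11650 · e^(r·26)
e^(26r) = 186000/11650 = 15.96567
r = ln(15.96567) / 26 = 2.77044 / 26

r ≈ 10.656% per week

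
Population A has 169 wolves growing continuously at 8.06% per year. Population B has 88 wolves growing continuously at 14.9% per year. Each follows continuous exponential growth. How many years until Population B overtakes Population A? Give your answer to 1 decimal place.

t ≈ 9.5 years

169·e^(0.0806t) = 88·e^(0.149t)
169/88 = e^((0.149 − 0.0806)t) → ln(1.92045) = 0.0684·t
t = 0.65256 / 0.0684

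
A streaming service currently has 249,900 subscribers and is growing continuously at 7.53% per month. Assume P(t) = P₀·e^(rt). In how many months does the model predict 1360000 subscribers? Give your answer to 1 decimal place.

1360000 = 249900 · e^(0.0753·t)
t = ln(1360000/249900) / 0.0753 = ln(5.44218) / 0.0753 = 1.69418 / 0.0753

t ≈ 22.5 months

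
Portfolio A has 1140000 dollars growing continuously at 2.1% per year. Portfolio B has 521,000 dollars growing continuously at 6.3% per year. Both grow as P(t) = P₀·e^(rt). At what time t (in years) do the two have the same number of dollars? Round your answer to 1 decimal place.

1140000·e^(0.021t) = 521000·e^(0.063t)
1140000/521000 = e^((0.063 − 0.021)t) → ln(2.1881) = 0.042·t
t = 0.78303 / 0.042

t ≈ 18.6 years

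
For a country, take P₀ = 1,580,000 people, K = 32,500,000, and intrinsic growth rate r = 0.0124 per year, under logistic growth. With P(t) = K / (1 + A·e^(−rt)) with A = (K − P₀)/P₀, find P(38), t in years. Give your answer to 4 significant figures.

A = (32500000 − 1580000)/1580000 = 19.56962
P(38) = 32500000 / (1 + 19.56962·e^(−0.0124·38)) = 32500000 / (1 + 19.56962·0.624253)
= 32500000 / 13.21639 ≈ 2459068.13

≈ 2,459,000 people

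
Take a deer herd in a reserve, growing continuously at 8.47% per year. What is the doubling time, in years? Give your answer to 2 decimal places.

doubling time = ln(2) / |r| = 0.69315 / 0.0847

doubling time ≈ 8.18 years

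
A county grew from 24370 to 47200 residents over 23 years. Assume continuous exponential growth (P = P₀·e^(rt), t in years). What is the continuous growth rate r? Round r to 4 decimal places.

r ≈ 0.0287 per year

47200 = 24370 · e^(r·23)
e^(23r) = 47200/24370 = 1.93681
r = ln(1.93681) / 23 = 0.66104 / 23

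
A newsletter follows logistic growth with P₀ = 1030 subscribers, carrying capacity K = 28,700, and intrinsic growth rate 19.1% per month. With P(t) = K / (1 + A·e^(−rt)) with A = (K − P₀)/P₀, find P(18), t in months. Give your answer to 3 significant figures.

A = (28700 − 1030)/1030 = 26.86408
P(18) = 28700 / (1 + 26.86408·e^(−0.191·18)) = 28700 / (1 + 26.86408·0.032129)
= 28700 / 1.86311 ≈ 15404.33

≈ 15,400 subscribers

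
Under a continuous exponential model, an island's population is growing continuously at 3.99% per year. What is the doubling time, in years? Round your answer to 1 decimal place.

doubling time = ln(2) / |r| = 0.69315 / 0.0399

doubling time ≈ 17.4 years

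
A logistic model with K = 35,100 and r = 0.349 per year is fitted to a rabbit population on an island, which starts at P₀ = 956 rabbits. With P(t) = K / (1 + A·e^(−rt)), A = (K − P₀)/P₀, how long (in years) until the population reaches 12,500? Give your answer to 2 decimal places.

A = (35100 − 956)/956 = 35.71548
12500 = 35100/(1 + 35.71548·e^(−0.349t)) → 1 + 35.71548·e^(−0.349t) = 2.808
e^(−0.349t) = 0.050622 → t = ln(19.75414)/0.349 = 2.98336/0.349

t ≈ 8.55 years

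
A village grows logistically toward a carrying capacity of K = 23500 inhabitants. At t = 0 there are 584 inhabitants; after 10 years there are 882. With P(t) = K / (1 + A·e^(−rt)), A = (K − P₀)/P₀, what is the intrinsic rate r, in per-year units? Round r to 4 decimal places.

r ≈ 0.0425 per year

A = (23500 − 584)/584 = 39.23973
882 = 23500/(1 + 39.23973·e^(−r·10)) → e^(−10r) = (26.64399 − 1)/39.23973 = 0.653521
r = −ln(0.653521)/10 = 0.42538/10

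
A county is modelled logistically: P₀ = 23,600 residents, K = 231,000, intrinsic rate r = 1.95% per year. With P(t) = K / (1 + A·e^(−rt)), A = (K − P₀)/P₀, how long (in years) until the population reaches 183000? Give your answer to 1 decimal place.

A = (231000 − 23600)/23600 = 8.78814
183000 = 231000/(1 + 8.78814·e^(−0.0195t)) → 1 + 8.78814·e^(−0.0195t) = 1.2623
e^(−0.0195t) = 0.029846 → t = ln(33.50477)/0.0195 = 3.51169/0.0195

t ≈ 180.1 years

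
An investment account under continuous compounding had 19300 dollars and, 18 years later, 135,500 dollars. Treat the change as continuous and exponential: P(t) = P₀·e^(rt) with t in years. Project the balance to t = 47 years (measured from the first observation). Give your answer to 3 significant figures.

≈ 3,130,000 dollars

r = ln(135500/19300) / 18 ≈ 0.10827 per year
P(47) = 19300 · e^(0.10827·47) = 19300 · 162.18004 ≈ 3130074.81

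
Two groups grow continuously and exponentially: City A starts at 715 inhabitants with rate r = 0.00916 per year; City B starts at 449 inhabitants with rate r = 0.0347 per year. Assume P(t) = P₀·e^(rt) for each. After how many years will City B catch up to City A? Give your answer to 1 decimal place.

715·e^(0.00916t) = 449·e^(0.0347t)
715/449 = e^((0.0347 − 0.00916)t) → ln(1.59243) = 0.02554·t
t = 0.46526 / 0.02554

t ≈ 18.2 years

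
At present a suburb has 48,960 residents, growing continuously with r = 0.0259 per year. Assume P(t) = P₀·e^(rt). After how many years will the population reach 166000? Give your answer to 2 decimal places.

166000 = 48960 · e^(0.0259·t)
t = ln(166000/48960) / 0.0259 = ln(3.39052) / 0.0259 = 1.22098 / 0.0259

t ≈ 47.14 years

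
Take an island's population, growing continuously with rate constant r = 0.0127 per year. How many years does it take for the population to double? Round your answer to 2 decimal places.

doubling time ≈ 54.58 years

doubling time = ln(2) / |r| = 0.69315 / 0.0127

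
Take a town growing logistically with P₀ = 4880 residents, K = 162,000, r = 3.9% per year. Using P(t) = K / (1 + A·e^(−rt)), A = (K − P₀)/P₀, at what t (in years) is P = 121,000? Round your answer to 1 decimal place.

A = (162000 − 4880)/4880 = 32.19672
121000 = 162000/(1 + 32.19672·e^(−0.039t)) → 1 + 32.19672·e^(−0.039t) = 1.33884
e^(−0.039t) = 0.010524 → t = ln(95.01959)/0.039 = 4.55408/0.039

t ≈ 116.8 years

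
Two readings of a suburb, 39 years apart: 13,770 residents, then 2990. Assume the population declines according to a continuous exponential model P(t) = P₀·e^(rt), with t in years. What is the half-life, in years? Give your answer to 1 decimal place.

half-life ≈ 17.7 years

r = ln(2990/13770) / 39 = ln(0.21714) / 39 ≈ -0.039159 per year
half-life = ln 2 / |r| = 0.69315 / 0.039159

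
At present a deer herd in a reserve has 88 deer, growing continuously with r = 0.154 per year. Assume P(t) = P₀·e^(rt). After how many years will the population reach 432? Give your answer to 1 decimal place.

t ≈ 10.3 years

432 = 88 · e^(0.154·t)
t = ln(432/88) / 0.154 = ln(4.90909) / 0.154 = 1.59109 / 0.154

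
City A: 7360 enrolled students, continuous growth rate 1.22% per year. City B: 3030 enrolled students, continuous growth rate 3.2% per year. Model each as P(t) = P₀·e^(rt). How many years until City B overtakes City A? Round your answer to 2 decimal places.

t ≈ 44.82 years

7360·e^(0.0122t) = 3030·e^(0.032t)
7360/3030 = e^((0.032 − 0.0122)t) → ln(2.42904) = 0.0198·t
t = 0.8875 / 0.0198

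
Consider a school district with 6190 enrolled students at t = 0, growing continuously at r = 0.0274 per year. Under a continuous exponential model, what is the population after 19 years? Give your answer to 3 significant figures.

≈ 10,400 enrolled students

P(19) = 6190 · e^(0.0274·19) = 6190 · e^(0.5206)
= 6190 · 1.68304 ≈ 10418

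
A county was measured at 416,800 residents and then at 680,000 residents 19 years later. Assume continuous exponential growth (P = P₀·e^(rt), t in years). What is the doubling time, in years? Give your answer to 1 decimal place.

doubling time ≈ 26.9 years

r = ln(680000/416800) / 19 = ln(1.63148) / 19 ≈ 0.025762 per year
doubling time = ln 2 / |r| = 0.69315 / 0.025762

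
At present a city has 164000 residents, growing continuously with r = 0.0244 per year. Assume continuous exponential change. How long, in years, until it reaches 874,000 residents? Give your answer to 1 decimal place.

874000 = 164000 · e^(0.0244·t)
t = ln(874000/164000) / 0.0244 = ln(5.32927) / 0.0244 = 1.67321 / 0.0244

t ≈ 68.6 years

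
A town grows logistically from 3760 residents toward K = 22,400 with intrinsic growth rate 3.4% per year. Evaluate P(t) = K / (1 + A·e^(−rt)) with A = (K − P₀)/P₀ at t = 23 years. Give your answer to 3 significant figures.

≈ 6,850 residents

A = (22400 − 3760)/3760 = 4.95745
P(23) = 22400 / (1 + 4.95745·e^(−0.034·23)) = 22400 / (1 + 4.95745·0.45749)
= 22400 / 3.26798 ≈ 6854.38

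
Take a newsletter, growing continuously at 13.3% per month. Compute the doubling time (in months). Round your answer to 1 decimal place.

doubling time ≈ 5.2 months

doubling time = ln(2) / |r| = 0.69315 / 0.133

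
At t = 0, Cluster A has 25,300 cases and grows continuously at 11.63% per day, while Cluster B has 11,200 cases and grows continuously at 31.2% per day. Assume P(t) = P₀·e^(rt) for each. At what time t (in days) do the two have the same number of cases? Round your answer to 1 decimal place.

25300·e^(0.1163t) = 11200·e^(0.312t)
25300/11200 = e^((0.312 − 0.1163)t) → ln(2.25893) = 0.1957·t
t = 0.81489 / 0.1957

t ≈ 4.2 days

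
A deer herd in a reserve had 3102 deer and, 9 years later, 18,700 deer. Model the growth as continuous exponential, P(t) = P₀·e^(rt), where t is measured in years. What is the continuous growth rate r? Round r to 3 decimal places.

r ≈ 0.200 per year

18700 = 3102 · e^(r·9)
e^(9r) = 18700/3102 = 6.02837
r = ln(6.02837) / 9 = 1.79648 / 9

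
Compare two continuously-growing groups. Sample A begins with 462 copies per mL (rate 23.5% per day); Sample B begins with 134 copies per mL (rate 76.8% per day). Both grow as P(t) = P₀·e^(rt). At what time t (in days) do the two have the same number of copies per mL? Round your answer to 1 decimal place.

462·e^(0.235t) = 134·e^(0.768t)
462/134 = e^((0.768 − 0.235)t) → ln(3.44776) = 0.533·t
t = 1.23773 / 0.533

t ≈ 2.3 days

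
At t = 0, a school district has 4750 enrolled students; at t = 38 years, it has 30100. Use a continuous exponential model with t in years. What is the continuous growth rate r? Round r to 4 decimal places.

30100 = 4750 · e^(r·38)
e^(38r) = 30100/4750 = 6.33684
r = ln(6.33684) / 38 = 1.84638 / 38

r ≈ 0.0486 per year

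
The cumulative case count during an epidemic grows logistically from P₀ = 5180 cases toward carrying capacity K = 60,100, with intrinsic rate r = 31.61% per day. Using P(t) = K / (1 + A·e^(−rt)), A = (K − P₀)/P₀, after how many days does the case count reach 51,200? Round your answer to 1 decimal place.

t ≈ 13.0 days

A = (60100 − 5180)/5180 = 10.60232
51200 = 60100/(1 + 10.60232·e^(−0.3161t)) → 1 + 10.60232·e^(−0.3161t) = 1.17383
e^(−0.3161t) = 0.016395 → t = ln(60.9931)/0.3161 = 4.11076/0.3161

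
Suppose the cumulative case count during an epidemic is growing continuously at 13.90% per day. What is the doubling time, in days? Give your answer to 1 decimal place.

doubling time ≈ 5.0 days

doubling time = ln(2) / |r| = 0.69315 / 0.139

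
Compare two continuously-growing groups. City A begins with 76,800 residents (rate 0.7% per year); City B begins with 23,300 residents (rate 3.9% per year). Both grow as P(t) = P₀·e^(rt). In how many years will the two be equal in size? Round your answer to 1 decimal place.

76800·e^(0.007t) = 23300·e^(0.039t)
76800/23300 = e^((0.039 − 0.007)t) → ln(3.29614) = 0.032·t
t = 1.19275 / 0.032

t ≈ 37.3 years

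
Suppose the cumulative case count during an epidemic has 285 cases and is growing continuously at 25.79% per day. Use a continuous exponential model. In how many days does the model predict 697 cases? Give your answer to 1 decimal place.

t ≈ 3.5 days

697 = 285 · e^(0.2579·t)
t = ln(697/285) / 0.2579 = ln(2.44561) / 0.2579 = 0.8943 / 0.2579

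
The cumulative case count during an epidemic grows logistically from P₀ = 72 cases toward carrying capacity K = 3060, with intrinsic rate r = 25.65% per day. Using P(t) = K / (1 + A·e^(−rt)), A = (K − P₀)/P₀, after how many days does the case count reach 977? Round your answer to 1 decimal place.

A = (3060 − 72)/72 = 41.5
977 = 3060/(1 + 41.5·e^(−0.2565t)) → 1 + 41.5·e^(−0.2565t) = 3.13204
e^(−0.2565t) = 0.051374 → t = ln(19.46495)/0.2565 = 2.96862/0.2565

t ≈ 11.6 days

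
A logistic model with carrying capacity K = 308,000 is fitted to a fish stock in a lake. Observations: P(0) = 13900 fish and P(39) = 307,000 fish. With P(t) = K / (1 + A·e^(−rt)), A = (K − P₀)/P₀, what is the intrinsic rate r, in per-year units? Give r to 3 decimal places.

A = (308000 − 13900)/13900 = 21.15827
307000 = 308000/(1 + 21.15827·e^(−r·39)) → e^(−39r) = (1.00326 − 1)/21.15827 = 0.000154
r = −ln(0.000154)/39 = 8.77888/39

r ≈ 0.225 per year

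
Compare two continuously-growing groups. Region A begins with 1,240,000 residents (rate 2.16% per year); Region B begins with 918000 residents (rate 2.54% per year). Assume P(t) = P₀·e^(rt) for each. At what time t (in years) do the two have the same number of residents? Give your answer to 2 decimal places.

1240000·e^(0.0216t) = 918000·e^(0.0254t)
1240000/918000 = e^((0.0254 − 0.0216)t) → ln(1.35076) = 0.0038·t
t = 0.30067 / 0.0038

t ≈ 79.12 years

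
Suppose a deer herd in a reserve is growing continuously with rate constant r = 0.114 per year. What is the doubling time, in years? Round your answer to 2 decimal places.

doubling time = ln(2) / |r| = 0.69315 / 0.114

doubling time ≈ 6.08 years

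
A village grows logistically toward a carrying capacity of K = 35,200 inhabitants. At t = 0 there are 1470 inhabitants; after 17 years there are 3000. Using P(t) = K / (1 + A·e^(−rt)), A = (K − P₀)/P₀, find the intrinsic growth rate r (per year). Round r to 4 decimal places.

r ≈ 0.0447 per year

A = (35200 − 1470)/1470 = 22.94558
3000 = 35200/(1 + 22.94558·e^(−r·17)) → e^(−17r) = (11.73333 − 1)/22.94558 = 0.467773
r = −ln(0.467773)/17 = 0.75977/17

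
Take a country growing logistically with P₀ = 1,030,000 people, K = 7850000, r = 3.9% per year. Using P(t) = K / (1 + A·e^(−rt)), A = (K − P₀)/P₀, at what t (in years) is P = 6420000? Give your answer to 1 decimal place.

t ≈ 87.0 years

A = (7850000 − 1030000)/1030000 = 6.62136
6420000 = 7850000/(1 + 6.62136·e^(−0.039t)) → 1 + 6.62136·e^(−0.039t) = 1.22274
e^(−0.039t) = 0.03364 → t = ln(29.72666)/0.039 = 3.39204/0.039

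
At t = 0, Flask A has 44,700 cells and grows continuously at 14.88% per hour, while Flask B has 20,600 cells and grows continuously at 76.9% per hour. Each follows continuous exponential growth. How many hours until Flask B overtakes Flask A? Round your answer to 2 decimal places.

t ≈ 1.25 hours

44700·e^(0.1488t) = 20600·e^(0.769t)
44700/20600 = e^((0.769 − 0.1488)t) → ln(2.1699) = 0.6202·t
t = 0.77468 / 0.6202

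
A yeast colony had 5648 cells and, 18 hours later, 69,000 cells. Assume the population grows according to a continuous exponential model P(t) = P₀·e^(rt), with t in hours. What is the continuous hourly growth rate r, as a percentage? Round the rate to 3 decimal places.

69000 = 5648 · e^(r·18)
e^(18r) = 69000/5648 = 12.21671
r = ln(12.21671) / 18 = 2.50281 / 18

r ≈ 13.904% per hour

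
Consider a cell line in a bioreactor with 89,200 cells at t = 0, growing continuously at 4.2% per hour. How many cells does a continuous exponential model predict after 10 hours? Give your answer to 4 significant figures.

≈ 135,800 cells

P(10) = 89200 · e^(0.042·10) = 89200 · e^(0.42)
= 89200 · 1.52196 ≈ 135758.97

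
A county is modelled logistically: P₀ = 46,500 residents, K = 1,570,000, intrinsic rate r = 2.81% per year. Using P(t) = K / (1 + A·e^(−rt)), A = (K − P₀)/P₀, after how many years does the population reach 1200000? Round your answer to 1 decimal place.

A = (1570000 − 46500)/46500 = 32.76344
1200000 = 1570000/(1 + 32.76344·e^(−0.0281t)) → 1 + 32.76344·e^(−0.0281t) = 1.30833
e^(−0.0281t) = 0.009411 → t = ln(106.25981)/0.0281 = 4.66589/0.0281

t ≈ 166.0 years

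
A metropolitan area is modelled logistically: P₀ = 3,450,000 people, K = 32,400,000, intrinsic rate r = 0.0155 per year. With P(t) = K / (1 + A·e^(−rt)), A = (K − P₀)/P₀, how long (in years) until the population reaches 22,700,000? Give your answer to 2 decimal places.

t ≈ 192.09 years

A = (32400000 − 3450000)/3450000 = 8.3913
22700000 = 32400000/(1 + 8.3913·e^(−0.0155t)) → 1 + 8.3913·e^(−0.0155t) = 1.42731
e^(−0.0155t) = 0.050923 → t = ln(19.63738)/0.0155 = 2.97744/0.0155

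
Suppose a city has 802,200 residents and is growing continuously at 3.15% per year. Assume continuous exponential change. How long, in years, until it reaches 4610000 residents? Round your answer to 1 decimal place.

t ≈ 55.5 years

4610000 = 802200 · e^(0.0315·t)
t = ln(4610000/802200) / 0.0315 = ln(5.7467) / 0.0315 = 1.74863 / 0.0315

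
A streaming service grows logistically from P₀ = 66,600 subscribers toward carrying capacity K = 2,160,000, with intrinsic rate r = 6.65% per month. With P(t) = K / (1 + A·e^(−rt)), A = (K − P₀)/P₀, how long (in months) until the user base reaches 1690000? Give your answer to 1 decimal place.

t ≈ 71.1 months

A = (2160000 − 66600)/66600 = 31.43243
1690000 = 2160000/(1 + 31.43243·e^(−0.0665t)) → 1 + 31.43243·e^(−0.0665t) = 1.27811
e^(−0.0665t) = 0.008848 → t = ln(113.023)/0.0665 = 4.72759/0.0665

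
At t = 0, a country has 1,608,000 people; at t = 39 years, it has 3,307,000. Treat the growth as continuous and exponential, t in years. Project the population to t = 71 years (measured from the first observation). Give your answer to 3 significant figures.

≈ 5,980,000 people

r = ln(3307000/1608000) / 39 ≈ 0.018488 per year
P(71) = 1608000 · e^(0.018488·71) = 1608000 · 3.71612 ≈ 5975527.74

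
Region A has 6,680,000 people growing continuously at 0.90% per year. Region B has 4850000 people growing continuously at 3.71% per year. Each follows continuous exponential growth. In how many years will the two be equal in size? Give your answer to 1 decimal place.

6680000·e^(0.009t) = 4850000·e^(0.0371t)
6680000/4850000 = e^((0.0371 − 0.009)t) → ln(1.37732) = 0.0281·t
t = 0.32014 / 0.0281

t ≈ 11.4 years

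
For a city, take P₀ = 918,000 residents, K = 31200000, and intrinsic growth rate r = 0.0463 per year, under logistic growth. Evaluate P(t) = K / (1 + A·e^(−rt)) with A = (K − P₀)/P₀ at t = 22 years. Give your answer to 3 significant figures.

A = (31200000 − 918000)/918000 = 32.98693
P(22) = 31200000 / (1 + 32.98693·e^(−0.0463·22)) = 31200000 / (1 + 32.98693·0.3611)
= 31200000 / 12.91158 ≈ 2416434.75

≈ 2,420,000 residents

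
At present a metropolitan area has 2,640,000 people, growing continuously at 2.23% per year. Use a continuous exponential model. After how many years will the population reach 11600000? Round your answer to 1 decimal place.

t ≈ 66.4 years

11600000 = 2640000 · e^(0.0223·t)
t = ln(11600000/2640000) / 0.0223 = ln(4.39394) / 0.0223 = 1.48023 / 0.0223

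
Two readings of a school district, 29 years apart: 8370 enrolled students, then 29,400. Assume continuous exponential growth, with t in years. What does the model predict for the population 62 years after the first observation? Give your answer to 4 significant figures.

r = ln(29400/8370) / 29 ≈ 0.043322 per year
P(62) = 8370 · e^(0.043322·62) = 8370 · 14.67243 ≈ 122808.21

≈ 122,800 enrolled students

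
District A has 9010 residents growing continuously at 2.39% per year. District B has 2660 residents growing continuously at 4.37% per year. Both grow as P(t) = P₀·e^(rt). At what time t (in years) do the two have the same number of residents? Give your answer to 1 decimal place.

t ≈ 61.6 years

9010·e^(0.0239t) = 2660·e^(0.0437t)
9010/2660 = e^((0.0437 − 0.0239)t) → ln(3.38722) = 0.0198·t
t = 1.22001 / 0.0198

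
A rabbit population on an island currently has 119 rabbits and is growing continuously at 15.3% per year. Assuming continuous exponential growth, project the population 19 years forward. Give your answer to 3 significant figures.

≈ 2,180 rabbits

P(19) = 119 · e^(0.153·19) = 119 · e^(2.907)
= 119 · 18.30181 ≈ 2177.92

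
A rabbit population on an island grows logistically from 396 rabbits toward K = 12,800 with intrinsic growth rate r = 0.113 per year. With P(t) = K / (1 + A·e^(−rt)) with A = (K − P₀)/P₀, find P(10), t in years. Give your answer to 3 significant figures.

A = (12800 − 396)/396 = 31.32323
P(10) = 12800 / (1 + 31.32323·e^(−0.113·10)) = 12800 / (1 + 31.32323·0.323033)
= 12800 / 11.11845 ≈ 1151.24

≈ 1,150 rabbits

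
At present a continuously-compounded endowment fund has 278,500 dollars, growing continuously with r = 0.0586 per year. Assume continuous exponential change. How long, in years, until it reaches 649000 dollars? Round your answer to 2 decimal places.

649000 = 278500 · e^(0.0586·t)
t = ln(649000/278500) / 0.0586 = ln(2.33034) / 0.0586 = 0.84601 / 0.0586

t ≈ 14.44 years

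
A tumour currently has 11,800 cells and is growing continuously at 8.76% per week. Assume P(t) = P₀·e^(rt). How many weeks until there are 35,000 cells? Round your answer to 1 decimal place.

t ≈ 12.4 weeks

35000 = 11800 · e^(0.0876·t)
t = ln(35000/11800) / 0.0876 = ln(2.9661) / 0.0876 = 1.08725 / 0.0876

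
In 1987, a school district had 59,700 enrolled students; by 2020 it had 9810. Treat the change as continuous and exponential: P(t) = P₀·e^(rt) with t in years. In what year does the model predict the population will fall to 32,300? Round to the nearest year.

year 1998

r = ln(9810/59700) / 33 = -1.80593/33 ≈ -0.054725 per year
t = ln(32300/59700) / r = -0.61426/-0.054725 ≈ 11.22 years after 1987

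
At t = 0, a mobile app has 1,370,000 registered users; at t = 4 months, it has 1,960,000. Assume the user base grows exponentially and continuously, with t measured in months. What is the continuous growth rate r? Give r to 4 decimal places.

r ≈ 0.0895 per month

1960000 = 1370000 · e^(r·4)
e^(4r) = 1960000/1370000 = 1.43066
r = ln(1.43066) / 4 = 0.35813 / 4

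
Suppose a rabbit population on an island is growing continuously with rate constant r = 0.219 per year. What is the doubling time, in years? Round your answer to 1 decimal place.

doubling time = ln(2) / |r| = 0.69315 / 0.219

doubling time ≈ 3.2 years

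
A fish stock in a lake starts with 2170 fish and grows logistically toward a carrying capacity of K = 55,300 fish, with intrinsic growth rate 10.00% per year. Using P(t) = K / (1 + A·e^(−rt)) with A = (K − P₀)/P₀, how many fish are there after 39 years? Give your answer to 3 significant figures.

≈ 37,000 fish

A = (55300 − 2170)/2170 = 24.48387
P(39) = 55300 / (1 + 24.48387·e^(−0.1·39)) = 55300 / (1 + 24.48387·0.020242)
= 55300 / 1.4956 ≈ 36975.12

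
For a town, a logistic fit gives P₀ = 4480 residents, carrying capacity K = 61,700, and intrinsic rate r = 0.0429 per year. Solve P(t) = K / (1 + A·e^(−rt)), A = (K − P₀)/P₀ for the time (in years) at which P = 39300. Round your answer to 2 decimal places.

A = (61700 − 4480)/4480 = 12.77232
39300 = 61700/(1 + 12.77232·e^(−0.0429t)) → 1 + 12.77232·e^(−0.0429t) = 1.56997
e^(−0.0429t) = 0.044626 → t = ln(22.40858)/0.0429 = 3.10944/0.0429

t ≈ 72.48 years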